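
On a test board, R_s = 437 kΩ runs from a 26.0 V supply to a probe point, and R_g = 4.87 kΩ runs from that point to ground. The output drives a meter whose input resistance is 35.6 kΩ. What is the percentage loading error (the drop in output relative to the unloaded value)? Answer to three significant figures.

11.9 %

The divider's output (Thévenin) resistance is R_s‖R_g = 4.816 kΩ.
Fractional drop under load = R_th/(R_th + R_L) = 4.816 / (4.816 + 35.6) = 0.1192.
So the output falls by 11.9 %.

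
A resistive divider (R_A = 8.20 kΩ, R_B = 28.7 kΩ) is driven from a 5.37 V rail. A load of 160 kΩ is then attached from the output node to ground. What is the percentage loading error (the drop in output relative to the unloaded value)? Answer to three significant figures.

The divider's output (Thévenin) resistance is R_A‖R_B = 6.378 kΩ.
Fractional drop under load = R_th/(R_th + R_L) = 6.378 / (6.378 + 160) = 0.03833.
So the output falls by 3.83 %.

3.83 %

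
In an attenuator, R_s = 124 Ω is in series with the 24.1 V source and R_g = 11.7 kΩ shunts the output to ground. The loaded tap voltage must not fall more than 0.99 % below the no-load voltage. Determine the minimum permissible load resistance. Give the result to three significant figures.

R_L(min) ≈ 12.3 kΩ

Output resistance R_th = R_s‖R_g = (124 × 11700)/11820 = 122.7 Ω.
The fractional drop is R_th/(R_th + R_L); requiring this ≤ 0.00990 gives R_L ≥ R_th(1/0.00990 − 1) = 122.7 × 100.0 = 12.3 kΩ.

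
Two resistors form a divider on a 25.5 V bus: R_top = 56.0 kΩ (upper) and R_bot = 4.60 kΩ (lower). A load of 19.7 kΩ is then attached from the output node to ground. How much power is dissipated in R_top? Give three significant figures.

P ≈ 10.2 mW

Total resistance from the source is R_top + (R_bot‖R_L) = 59.73 kΩ, so I = 25.5/59.73 kΩ = 0.4269 mA.
P = I²·R_top = (0.4269 mA)² × 56.0 kΩ = 10.2 mW.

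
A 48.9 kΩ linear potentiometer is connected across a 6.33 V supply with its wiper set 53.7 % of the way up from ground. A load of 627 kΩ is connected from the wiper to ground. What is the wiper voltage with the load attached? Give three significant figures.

V ≈ 3.33 V

The wiper splits the pot into (1−α)R = 22.64 kΩ above and αR = 26.26 kΩ below.
Lower section ‖ load = 25.20 kΩ.
V_wiper = 6.33 × 25.20/(22.64 + 25.20) = 3.33 V.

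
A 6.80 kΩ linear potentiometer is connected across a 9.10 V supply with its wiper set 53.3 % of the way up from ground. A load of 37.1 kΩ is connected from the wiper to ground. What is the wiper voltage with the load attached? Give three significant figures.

V ≈ 4.64 V

The wiper splits the pot into (1−α)R = 3.176 kΩ above and αR = 3.624 kΩ below.
Lower section ‖ load = 3.302 kΩ.
V_wiper = 9.10 × 3.302/(3.176 + 3.302) = 4.64 V.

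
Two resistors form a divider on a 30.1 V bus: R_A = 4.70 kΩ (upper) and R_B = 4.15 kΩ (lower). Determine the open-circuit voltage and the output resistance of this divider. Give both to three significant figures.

V_th is the open-circuit tap voltage: 30.1 × 4.15/(4.70 + 4.15) = 14.1 V.
With the supply zeroed, R_A and R_B appear in parallel from the tap: R_th = R_A‖R_B = (4.70 × 4.15)/8.850 = 2.20 kΩ.

V_th = 14.1 V, R_th = 2.20 kΩ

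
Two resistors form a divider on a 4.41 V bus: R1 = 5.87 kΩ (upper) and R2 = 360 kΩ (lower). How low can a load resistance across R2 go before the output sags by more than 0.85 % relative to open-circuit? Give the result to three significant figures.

Output resistance R_th = R1‖R2 = (5.87 × 360)/365.9 = 5.776 kΩ.
The fractional drop is R_th/(R_th + R_L); requiring this ≤ 0.00850 gives R_L ≥ R_th(1/0.00850 − 1) = 5.776 × 116.6 = 674 kΩ.

R_L(min) ≈ 674 kΩ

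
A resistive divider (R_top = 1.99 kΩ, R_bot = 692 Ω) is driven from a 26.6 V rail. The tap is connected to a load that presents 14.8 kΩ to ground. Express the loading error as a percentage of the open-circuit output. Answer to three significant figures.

3.35 %

The divider's output (Thévenin) resistance is R_top‖R_bot = 513.5 Ω.
Fractional drop under load = R_th/(R_th + R_L) = 513.5 / (513.5 + 14800) = 0.03353.
So the output falls by 3.35 %.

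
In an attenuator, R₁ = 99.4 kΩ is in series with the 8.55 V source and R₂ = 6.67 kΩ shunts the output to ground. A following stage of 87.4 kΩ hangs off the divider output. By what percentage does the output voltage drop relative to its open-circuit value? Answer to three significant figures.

The divider's output (Thévenin) resistance is R₁‖R₂ = 6.251 kΩ.
Fractional drop under load = R_th/(R_th + R_L) = 6.251 / (6.251 + 87.4) = 0.06674.
So the output falls by 6.67 %.

6.67 %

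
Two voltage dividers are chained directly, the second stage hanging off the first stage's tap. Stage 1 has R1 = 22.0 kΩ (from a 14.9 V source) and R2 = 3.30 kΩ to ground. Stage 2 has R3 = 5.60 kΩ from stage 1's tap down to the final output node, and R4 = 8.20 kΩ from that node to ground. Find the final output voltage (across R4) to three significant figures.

V_out ≈ 0.956 V

Stage 2 presents R3+R4 = 13.80 kΩ as a load on stage 1's tap.
Stage 1's lower leg becomes R2‖(R3+R4) = 2.663 kΩ, so V_mid = 14.9 × 2.663/24.66 = 1.609 V.
Stage 2 is itself unloaded: V_out = V_mid × R4/(R3+R4) = 1.609 × 8.20/13.80 = 0.956 V.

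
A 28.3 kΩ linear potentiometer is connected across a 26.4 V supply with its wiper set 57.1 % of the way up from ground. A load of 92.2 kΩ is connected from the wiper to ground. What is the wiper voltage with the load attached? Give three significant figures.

V ≈ 14.0 V

The wiper splits the pot into (1−α)R = 12.14 kΩ above and αR = 16.16 kΩ below.
Lower section ‖ load = 13.75 kΩ.
V_wiper = 26.4 × 13.75/(12.14 + 13.75) = 14.0 V.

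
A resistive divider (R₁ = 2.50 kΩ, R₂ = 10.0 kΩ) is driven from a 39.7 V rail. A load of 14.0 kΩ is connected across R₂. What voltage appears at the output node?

V_out ≈ 27.8 V

The load sits in parallel with R₂: R₂‖R_L = (10.0 × 14.0) / (10.0 + 14.0) = 5.833 kΩ.
V_out = 39.7 × 5.833 / (2.50 + 5.833) = 39.7 × 5.833/8.333 = 27.8 V.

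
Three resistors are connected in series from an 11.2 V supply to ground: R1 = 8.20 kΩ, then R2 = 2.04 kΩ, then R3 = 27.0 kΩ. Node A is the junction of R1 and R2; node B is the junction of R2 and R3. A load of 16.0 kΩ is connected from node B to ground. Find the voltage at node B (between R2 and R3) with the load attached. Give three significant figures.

At node B, R3 is in parallel with the load: R3‖R_L = 10.05 kΩ.
Below node A the resistance is R2 + (R3‖R_L) = 12.09 kΩ, so V_A = 11.2 × 12.09/20.29 = 6.673 V.
Then V_B = V_A × (R3‖R_L)/(R2 + R3‖R_L) = 6.673 × 10.05/12.09 = 5.55 V.

V ≈ 5.55 V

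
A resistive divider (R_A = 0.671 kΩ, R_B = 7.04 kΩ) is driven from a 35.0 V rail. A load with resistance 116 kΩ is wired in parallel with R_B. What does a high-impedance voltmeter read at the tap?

V_out ≈ 31.8 V

The load sits in parallel with R_B: R_B‖R_L = (7040 × 116000) / (7040 + 116000) = 6637 Ω.
V_out = 35.0 × 6637 / (671 + 6637) = 35.0 × 6637/7308 = 31.8 V.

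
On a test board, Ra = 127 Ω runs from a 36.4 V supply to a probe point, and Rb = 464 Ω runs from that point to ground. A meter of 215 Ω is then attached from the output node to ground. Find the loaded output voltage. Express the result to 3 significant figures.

V_out ≈ 19.5 V

The load sits in parallel with Rb: Rb‖R_L = (464 × 215) / (464 + 215) = 146.9 Ω.
V_out = 36.4 × 146.9 / (127 + 146.9) = 36.4 × 146.9/273.9 = 19.5 V.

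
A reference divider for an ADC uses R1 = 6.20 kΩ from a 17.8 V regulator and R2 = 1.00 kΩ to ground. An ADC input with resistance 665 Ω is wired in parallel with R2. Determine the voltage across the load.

The load sits in parallel with R2: R2‖R_L = (1000 × 665) / (1000 + 665) = 399.4 Ω.
V_out = 17.8 × 399.4 / (6200 + 399.4) = 17.8 × 399.4/6599 = 1.08 V.
(Unloaded it would have been 2.47 V.)

V_out ≈ 1.08 V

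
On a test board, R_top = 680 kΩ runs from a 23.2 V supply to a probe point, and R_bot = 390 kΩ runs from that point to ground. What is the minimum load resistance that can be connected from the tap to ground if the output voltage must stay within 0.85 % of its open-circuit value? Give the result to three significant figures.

Output resistance R_th = R_top‖R_bot = (680 × 390)/1070 = 247.9 kΩ.
The fractional drop is R_th/(R_th + R_L); requiring this ≤ 0.00850 gives R_L ≥ R_th(1/0.00850 − 1) = 247.9 × 116.6 = 28.9 MΩ.

R_L(min) ≈ 28.9 MΩ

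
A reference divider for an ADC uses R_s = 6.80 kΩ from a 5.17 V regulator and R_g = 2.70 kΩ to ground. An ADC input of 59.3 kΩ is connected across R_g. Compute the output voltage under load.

The load sits in parallel with R_g: R_g‖R_L = (2.70 × 59.3) / (2.70 + 59.3) = 2.582 kΩ.
V_out = 5.17 × 2.582 / (6.80 + 2.582) = 5.17 × 2.582/9.382 = 1.42 V.

V_out ≈ 1.42 V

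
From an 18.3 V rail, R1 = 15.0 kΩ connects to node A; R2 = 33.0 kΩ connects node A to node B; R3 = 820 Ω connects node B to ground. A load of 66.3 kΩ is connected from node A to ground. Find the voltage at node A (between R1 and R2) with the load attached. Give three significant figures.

V ≈ 11.0 V

Below node A the series string R2+R3 = 33820 Ω sits in parallel with the 66300 Ω load: 22400 Ω.
V_A = 18.3 × 22400/(15000 + 22400) = 11.0 V.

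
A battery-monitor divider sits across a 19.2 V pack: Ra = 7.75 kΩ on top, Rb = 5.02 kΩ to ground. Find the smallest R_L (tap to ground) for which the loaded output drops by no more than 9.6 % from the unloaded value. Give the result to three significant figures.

R_L(min) ≈ 28.7 kΩ

Output resistance R_th = Ra‖Rb = (7.75 × 5.02)/12.77 = 3.047 kΩ.
The fractional drop is R_th/(R_th + R_L); requiring this ≤ 0.0960 gives R_L ≥ R_th(1/0.0960 − 1) = 3.047 × 9.417 = 28.7 kΩ.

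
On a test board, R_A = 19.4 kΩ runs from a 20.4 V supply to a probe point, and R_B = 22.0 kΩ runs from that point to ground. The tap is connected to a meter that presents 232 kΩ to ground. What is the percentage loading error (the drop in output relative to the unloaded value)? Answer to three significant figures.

The divider's output (Thévenin) resistance is R_A‖R_B = 10.31 kΩ.
Fractional drop under load = R_th/(R_th + R_L) = 10.31 / (10.31 + 232) = 0.04255.
So the output falls by 4.25 %.

4.25 %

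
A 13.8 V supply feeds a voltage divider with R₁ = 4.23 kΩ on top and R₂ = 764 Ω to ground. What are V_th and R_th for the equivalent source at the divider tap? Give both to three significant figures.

V_th = 2.11 V, R_th = 647 Ω

V_th is the open-circuit tap voltage: 13.8 × 764/(4230 + 764) = 2.11 V.
With the supply zeroed, R₁ and R₂ appear in parallel from the tap: R_th = R₁‖R₂ = (4230 × 764)/4994 = 647 Ω.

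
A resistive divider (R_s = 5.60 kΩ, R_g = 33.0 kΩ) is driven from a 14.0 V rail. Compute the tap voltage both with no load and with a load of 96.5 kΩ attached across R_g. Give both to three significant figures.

Unloaded: 12.0 V; loaded: 11.4 V

Open-circuit: V = 14.0 × 33.0/(5.60 + 33.0) = 12.0 V.
With the load, R_g becomes R_g‖R_L = 24.59 kΩ, so V = 14.0 × 24.59/30.19 = 11.4 V.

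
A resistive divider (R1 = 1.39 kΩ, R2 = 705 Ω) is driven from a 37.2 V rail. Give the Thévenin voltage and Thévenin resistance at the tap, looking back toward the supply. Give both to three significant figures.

V_th = 12.5 V, R_th = 468 Ω

V_th is the open-circuit tap voltage: 37.2 × 705/(1390 + 705) = 12.5 V.
With the supply zeroed, R1 and R2 appear in parallel from the tap: R_th = R1‖R2 = (1390 × 705)/2095 = 468 Ω.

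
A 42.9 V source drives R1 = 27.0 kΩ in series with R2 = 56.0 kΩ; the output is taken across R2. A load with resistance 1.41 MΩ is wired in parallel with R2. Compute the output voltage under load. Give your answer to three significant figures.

V_out ≈ 28.6 V

The load sits in parallel with R2: R2‖R_L = (56.0 × 1410) / (56.0 + 1410) = 53.86 kΩ.
V_out = 42.9 × 53.86 / (27.0 + 53.86) = 42.9 × 53.86/80.86 = 28.6 V.
(Unloaded it would have been 28.9 V.)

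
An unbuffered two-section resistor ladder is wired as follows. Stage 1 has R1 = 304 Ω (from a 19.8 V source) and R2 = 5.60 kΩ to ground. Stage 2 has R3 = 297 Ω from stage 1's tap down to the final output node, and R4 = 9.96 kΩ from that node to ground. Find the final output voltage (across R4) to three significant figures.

Stage 2 presents R3+R4 = 10260 Ω as a load on stage 1's tap.
Stage 1's lower leg becomes R2‖(R3+R4) = 3622 Ω, so V_mid = 19.8 × 3622/3926 = 18.27 V.
Stage 2 is itself unloaded: V_out = V_mid × R4/(R3+R4) = 18.27 × 9960/10260 = 17.7 V.

V_out ≈ 17.7 V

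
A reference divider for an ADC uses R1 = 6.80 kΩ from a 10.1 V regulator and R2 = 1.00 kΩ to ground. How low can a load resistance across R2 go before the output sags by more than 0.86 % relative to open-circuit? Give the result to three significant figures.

Output resistance R_th = R1‖R2 = (6800 × 1000)/7800 = 871.8 Ω.
The fractional drop is R_th/(R_th + R_L); requiring this ≤ 0.00860 gives R_L ≥ R_th(1/0.00860 − 1) = 871.8 × 115.3 = 100 kΩ.

R_L(min) ≈ 100 kΩ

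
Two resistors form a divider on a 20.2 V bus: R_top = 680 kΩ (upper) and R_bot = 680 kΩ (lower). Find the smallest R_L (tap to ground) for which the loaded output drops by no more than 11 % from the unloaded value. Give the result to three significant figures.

Output resistance R_th = R_top‖R_bot = (680 × 680)/1360 = 340.0 kΩ.
The fractional drop is R_th/(R_th + R_L); requiring this ≤ 0.110 gives R_L ≥ R_th(1/0.110 − 1) = 340.0 × 8.091 = 2.75 MΩ.

R_L(min) ≈ 2.75 MΩ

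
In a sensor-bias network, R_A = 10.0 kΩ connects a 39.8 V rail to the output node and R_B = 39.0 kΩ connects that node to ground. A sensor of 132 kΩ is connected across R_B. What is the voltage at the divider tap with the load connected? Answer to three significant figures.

The load sits in parallel with R_B: R_B‖R_L = (39.0 × 132) / (39.0 + 132) = 30.11 kΩ.
V_out = 39.8 × 30.11 / (10.0 + 30.11) = 39.8 × 30.11/40.11 = 29.9 V.

V_out ≈ 29.9 V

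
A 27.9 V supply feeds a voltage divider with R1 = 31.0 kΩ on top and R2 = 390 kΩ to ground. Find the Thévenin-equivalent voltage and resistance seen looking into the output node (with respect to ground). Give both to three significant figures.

V_th = 25.8 V, R_th = 28.7 kΩ

V_th is the open-circuit tap voltage: 27.9 × 390/(31.0 + 390) = 25.8 V.
With the supply zeroed, R1 and R2 appear in parallel from the tap: R_th = R1‖R2 = (31.0 × 390)/421.0 = 28.7 kΩ.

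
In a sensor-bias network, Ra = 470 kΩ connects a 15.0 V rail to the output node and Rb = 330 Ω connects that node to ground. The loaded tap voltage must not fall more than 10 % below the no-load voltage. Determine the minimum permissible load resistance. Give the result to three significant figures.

R_L(min) ≈ 2.97 kΩ

Output resistance R_th = Ra‖Rb = (470000 × 330)/470300 = 329.8 Ω.
The fractional drop is R_th/(R_th + R_L); requiring this ≤ 0.100 gives R_L ≥ R_th(1/0.100 − 1) = 329.8 × 9.000 = 2.97 kΩ.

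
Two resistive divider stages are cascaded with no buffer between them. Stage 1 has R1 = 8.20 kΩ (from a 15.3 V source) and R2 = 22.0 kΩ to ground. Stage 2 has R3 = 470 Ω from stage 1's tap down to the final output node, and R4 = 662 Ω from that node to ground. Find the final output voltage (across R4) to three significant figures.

Stage 2 presents R3+R4 = 1132 Ω as a load on stage 1's tap.
Stage 1's lower leg becomes R2‖(R3+R4) = 1077 Ω, so V_mid = 15.3 × 1077/9277 = 1.776 V.
Stage 2 is itself unloaded: V_out = V_mid × R4/(R3+R4) = 1.776 × 662/1132 = 1.04 V.

V_out ≈ 1.04 V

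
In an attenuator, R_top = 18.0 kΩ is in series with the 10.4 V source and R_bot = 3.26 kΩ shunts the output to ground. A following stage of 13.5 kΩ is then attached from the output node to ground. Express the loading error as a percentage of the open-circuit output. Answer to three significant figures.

17.0 %

The divider's output (Thévenin) resistance is R_top‖R_bot = 2.760 kΩ.
Fractional drop under load = R_th/(R_th + R_L) = 2.760 / (2.760 + 13.5) = 0.1697.
So the output falls by 17.0 %.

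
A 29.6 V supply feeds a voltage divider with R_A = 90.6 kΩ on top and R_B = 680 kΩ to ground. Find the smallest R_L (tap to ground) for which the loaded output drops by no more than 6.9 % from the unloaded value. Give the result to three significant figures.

R_L(min) ≈ 1.08 MΩ

Output resistance R_th = R_A‖R_B = (90.6 × 680)/770.6 = 79.95 kΩ.
The fractional drop is R_th/(R_th + R_L); requiring this ≤ 0.0690 gives R_L ≥ R_th(1/0.0690 − 1) = 79.95 × 13.49 = 1.08 MΩ.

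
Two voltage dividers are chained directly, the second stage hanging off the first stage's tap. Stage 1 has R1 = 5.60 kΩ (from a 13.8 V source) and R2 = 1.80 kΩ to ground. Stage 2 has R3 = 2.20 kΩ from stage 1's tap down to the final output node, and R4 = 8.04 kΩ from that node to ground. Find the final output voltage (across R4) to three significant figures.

V_out ≈ 2.33 V

Stage 2 presents R3+R4 = 10.24 kΩ as a load on stage 1's tap.
Stage 1's lower leg becomes R2‖(R3+R4) = 1.531 kΩ, so V_mid = 13.8 × 1.531/7.131 = 2.963 V.
Stage 2 is itself unloaded: V_out = V_mid × R4/(R3+R4) = 2.963 × 8.04/10.24 = 2.33 V.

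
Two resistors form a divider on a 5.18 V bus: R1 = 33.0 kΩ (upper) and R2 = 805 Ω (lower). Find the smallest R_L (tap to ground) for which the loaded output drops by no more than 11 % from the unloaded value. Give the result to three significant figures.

Output resistance R_th = R1‖R2 = (33000 × 805)/33800 = 785.8 Ω.
The fractional drop is R_th/(R_th + R_L); requiring this ≤ 0.110 gives R_L ≥ R_th(1/0.110 − 1) = 785.8 × 8.091 = 6.36 kΩ.

R_L(min) ≈ 6.36 kΩ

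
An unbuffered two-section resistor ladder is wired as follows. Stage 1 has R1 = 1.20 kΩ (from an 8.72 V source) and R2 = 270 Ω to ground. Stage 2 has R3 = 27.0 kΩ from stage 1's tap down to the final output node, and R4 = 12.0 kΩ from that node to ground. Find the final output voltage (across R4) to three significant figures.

Stage 2 presents R3+R4 = 39000 Ω as a load on stage 1's tap.
Stage 1's lower leg becomes R2‖(R3+R4) = 268.1 Ω, so V_mid = 8.72 × 268.1/1468 = 1.593 V.
Stage 2 is itself unloaded: V_out = V_mid × R4/(R3+R4) = 1.593 × 12000/39000 = 0.490 V.

V_out ≈ 0.490 V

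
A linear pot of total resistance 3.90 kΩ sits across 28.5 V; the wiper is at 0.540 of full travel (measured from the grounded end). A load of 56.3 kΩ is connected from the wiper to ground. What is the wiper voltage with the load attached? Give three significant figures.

V ≈ 15.1 V

The wiper splits the pot into (1−α)R = 1.794 kΩ above and αR = 2.106 kΩ below.
Lower section ‖ load = 2.030 kΩ.
V_wiper = 28.5 × 2.030/(1.794 + 2.030) = 15.1 V.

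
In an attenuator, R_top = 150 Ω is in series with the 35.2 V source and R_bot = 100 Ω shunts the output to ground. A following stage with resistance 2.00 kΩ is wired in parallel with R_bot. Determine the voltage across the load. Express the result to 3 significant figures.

V_out ≈ 13.7 V

The load sits in parallel with R_bot: R_bot‖R_L = (100 × 2000) / (100 + 2000) = 95.24 Ω.
V_out = 35.2 × 95.24 / (150 + 95.24) = 35.2 × 95.24/245.2 = 13.7 V.
(Unloaded it would have been 14.1 V.)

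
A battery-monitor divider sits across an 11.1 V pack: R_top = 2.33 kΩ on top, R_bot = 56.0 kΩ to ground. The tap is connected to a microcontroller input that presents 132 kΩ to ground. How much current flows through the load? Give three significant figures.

I_L ≈ 0.0794 mA

R_bot‖R_L = 39.32 kΩ; V_out = 11.1 × 39.32/41.65 = 10.48 V.
I_L = V_out / R_L = 10.48 / 132 kΩ = 0.0794 mA.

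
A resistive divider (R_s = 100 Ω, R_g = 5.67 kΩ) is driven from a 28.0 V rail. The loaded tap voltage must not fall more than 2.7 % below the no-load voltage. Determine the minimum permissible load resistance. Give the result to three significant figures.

R_L(min) ≈ 3.54 kΩ

Output resistance R_th = R_s‖R_g = (100 × 5670)/5770 = 98.27 Ω.
The fractional drop is R_th/(R_th + R_L); requiring this ≤ 0.0270 gives R_L ≥ R_th(1/0.0270 − 1) = 98.27 × 36.04 = 3.54 kΩ.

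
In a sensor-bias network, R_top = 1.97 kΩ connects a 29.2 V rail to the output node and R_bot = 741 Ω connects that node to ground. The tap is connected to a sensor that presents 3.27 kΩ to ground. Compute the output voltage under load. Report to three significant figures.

The load sits in parallel with R_bot: R_bot‖R_L = (741 × 3270) / (741 + 3270) = 604.1 Ω.
V_out = 29.2 × 604.1 / (1970 + 604.1) = 29.2 × 604.1/2574 = 6.85 V.

V_out ≈ 6.85 V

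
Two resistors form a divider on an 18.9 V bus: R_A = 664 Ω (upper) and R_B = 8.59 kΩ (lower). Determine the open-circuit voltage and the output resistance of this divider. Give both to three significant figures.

V_th = 17.5 V, R_th = 616 Ω

V_th is the open-circuit tap voltage: 18.9 × 8590/(664 + 8590) = 17.5 V.
With the supply zeroed, R_A and R_B appear in parallel from the tap: R_th = R_A‖R_B = (664 × 8590)/9254 = 616 Ω.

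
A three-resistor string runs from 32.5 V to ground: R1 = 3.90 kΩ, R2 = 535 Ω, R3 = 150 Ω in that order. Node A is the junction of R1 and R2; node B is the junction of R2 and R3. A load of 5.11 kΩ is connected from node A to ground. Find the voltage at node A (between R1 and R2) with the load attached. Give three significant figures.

Below node A the series string R2+R3 = 685.0 Ω sits in parallel with the 5110 Ω load: 604.0 Ω.
V_A = 32.5 × 604.0/(3900 + 604.0) = 4.36 V.

V ≈ 4.36 V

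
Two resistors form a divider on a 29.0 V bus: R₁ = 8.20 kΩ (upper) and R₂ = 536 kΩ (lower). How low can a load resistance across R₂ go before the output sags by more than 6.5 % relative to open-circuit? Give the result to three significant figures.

R_L(min) ≈ 116 kΩ

Output resistance R_th = R₁‖R₂ = (8.20 × 536)/544.2 = 8.076 kΩ.
The fractional drop is R_th/(R_th + R_L); requiring this ≤ 0.0650 gives R_L ≥ R_th(1/0.0650 − 1) = 8.076 × 14.38 = 116 kΩ.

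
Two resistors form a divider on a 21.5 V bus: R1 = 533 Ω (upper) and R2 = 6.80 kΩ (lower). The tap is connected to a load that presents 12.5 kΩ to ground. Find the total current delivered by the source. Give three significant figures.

R2‖R_L = 4404 Ω, so the source sees R1 + R2‖R_L = 4937 Ω.
I = 21.5 V / 4937 Ω = 4.35 mA.

I ≈ 4.35 mA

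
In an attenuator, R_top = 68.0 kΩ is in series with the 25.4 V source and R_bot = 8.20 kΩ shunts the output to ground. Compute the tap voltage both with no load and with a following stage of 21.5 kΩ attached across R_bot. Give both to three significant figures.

Open-circuit: V = 25.4 × 8.20/(68.0 + 8.20) = 2.73 V.
With the load, R_bot becomes R_bot‖R_L = 5.936 kΩ, so V = 25.4 × 5.936/73.94 = 2.04 V.

Unloaded: 2.73 V; loaded: 2.04 V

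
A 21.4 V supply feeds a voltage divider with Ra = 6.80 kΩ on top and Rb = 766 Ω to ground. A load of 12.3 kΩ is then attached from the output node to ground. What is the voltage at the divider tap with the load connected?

The load sits in parallel with Rb: Rb‖R_L = (766 × 12300) / (766 + 12300) = 721.1 Ω.
V_out = 21.4 × 721.1 / (6800 + 721.1) = 21.4 × 721.1/7521 = 2.05 V.
(Unloaded it would have been 2.17 V.)

V_out ≈ 2.05 V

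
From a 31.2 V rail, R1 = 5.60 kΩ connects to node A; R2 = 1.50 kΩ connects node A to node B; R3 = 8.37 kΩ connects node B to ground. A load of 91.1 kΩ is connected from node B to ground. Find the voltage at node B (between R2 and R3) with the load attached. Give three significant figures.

V ≈ 16.2 V

At node B, R3 is in parallel with the load: R3‖R_L = 7.666 kΩ.
Below node A the resistance is R2 + (R3‖R_L) = 9.166 kΩ, so V_A = 31.2 × 9.166/14.77 = 19.37 V.
Then V_B = V_A × (R3‖R_L)/(R2 + R3‖R_L) = 19.37 × 7.666/9.166 = 16.2 V.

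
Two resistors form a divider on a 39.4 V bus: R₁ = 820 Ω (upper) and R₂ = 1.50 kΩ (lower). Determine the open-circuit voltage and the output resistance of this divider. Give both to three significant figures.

V_th is the open-circuit tap voltage: 39.4 × 1500/(820 + 1500) = 25.5 V.
With the supply zeroed, R₁ and R₂ appear in parallel from the tap: R_th = R₁‖R₂ = (820 × 1500)/2320 = 530 Ω.

V_th = 25.5 V, R_th = 530 Ω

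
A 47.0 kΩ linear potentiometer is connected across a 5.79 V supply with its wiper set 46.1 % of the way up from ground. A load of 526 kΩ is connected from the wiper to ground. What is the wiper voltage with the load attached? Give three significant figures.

V ≈ 2.61 V

The wiper splits the pot into (1−α)R = 25.33 kΩ above and αR = 21.67 kΩ below.
Lower section ‖ load = 20.81 kΩ.
V_wiper = 5.79 × 20.81/(25.33 + 20.81) = 2.61 V.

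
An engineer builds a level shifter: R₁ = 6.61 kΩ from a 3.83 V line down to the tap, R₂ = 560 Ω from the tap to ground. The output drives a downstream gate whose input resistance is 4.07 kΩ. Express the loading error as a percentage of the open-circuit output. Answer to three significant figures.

Unloaded V = 3.83 × 560/7170 = 0.29914 V.
Loaded: R₂‖R_L = 492.3 Ω, giving V = 3.83 × 492.3/7102 = 0.26546 V.
Drop = (0.29914 − 0.26546) / 0.29914 = 11.3 %.

11.3 %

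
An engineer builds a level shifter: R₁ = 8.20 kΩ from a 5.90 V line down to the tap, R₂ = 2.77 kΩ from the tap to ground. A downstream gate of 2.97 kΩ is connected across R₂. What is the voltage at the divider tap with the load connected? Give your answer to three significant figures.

The load sits in parallel with R₂: R₂‖R_L = (2.77 × 2.97) / (2.77 + 2.97) = 1.433 kΩ.
V_out = 5.90 × 1.433 / (8.20 + 1.433) = 5.90 × 1.433/9.633 = 0.878 V.

V_out ≈ 0.878 V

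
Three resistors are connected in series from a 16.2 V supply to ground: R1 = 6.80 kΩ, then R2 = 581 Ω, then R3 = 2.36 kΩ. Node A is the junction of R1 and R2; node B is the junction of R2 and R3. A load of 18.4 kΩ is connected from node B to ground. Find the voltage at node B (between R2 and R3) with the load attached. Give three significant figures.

V ≈ 3.58 V

At node B, R3 is in parallel with the load: R3‖R_L = 2092 Ω.
Below node A the resistance is R2 + (R3‖R_L) = 2673 Ω, so V_A = 16.2 × 2673/9473 = 4.571 V.
Then V_B = V_A × (R3‖R_L)/(R2 + R3‖R_L) = 4.571 × 2092/2673 = 3.58 V.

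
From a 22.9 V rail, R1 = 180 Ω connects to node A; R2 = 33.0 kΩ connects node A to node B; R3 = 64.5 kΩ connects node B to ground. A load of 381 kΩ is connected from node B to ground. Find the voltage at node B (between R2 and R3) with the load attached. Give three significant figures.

V ≈ 14.3 V

At node B, R3 is in parallel with the load: R3‖R_L = 55160 Ω.
Below node A the resistance is R2 + (R3‖R_L) = 88160 Ω, so V_A = 22.9 × 88160/88340 = 22.85 V.
Then V_B = V_A × (R3‖R_L)/(R2 + R3‖R_L) = 22.85 × 55160/88160 = 14.3 V.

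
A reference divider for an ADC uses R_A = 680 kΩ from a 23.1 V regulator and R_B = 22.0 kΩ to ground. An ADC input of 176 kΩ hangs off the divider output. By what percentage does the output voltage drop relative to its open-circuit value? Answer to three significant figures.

The divider's output (Thévenin) resistance is R_A‖R_B = 21.31 kΩ.
Fractional drop under load = R_th/(R_th + R_L) = 21.31 / (21.31 + 176) = 0.1080.
So the output falls by 10.8 %.

10.8 %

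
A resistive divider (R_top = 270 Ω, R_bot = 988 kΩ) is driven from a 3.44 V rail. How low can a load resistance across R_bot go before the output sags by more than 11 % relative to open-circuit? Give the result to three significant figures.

R_L(min) ≈ 2.18 kΩ

Output resistance R_th = R_top‖R_bot = (270 × 988000)/988300 = 269.9 Ω.
The fractional drop is R_th/(R_th + R_L); requiring this ≤ 0.110 gives R_L ≥ R_th(1/0.110 − 1) = 269.9 × 8.091 = 2.18 kΩ.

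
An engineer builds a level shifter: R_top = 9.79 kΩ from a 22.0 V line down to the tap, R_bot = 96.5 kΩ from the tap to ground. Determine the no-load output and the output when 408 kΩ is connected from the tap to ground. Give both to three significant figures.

Unloaded: 20.0 V; loaded: 19.5 V

Open-circuit: V = 22.0 × 96.5/(9.79 + 96.5) = 20.0 V.
With the load, R_bot becomes R_bot‖R_L = 78.04 kΩ, so V = 22.0 × 78.04/87.83 = 19.5 V.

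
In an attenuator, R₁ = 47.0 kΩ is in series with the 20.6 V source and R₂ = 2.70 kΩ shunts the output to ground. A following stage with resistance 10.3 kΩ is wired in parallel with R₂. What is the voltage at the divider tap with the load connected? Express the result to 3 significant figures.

V_out ≈ 0.897 V

The load sits in parallel with R₂: R₂‖R_L = (2.70 × 10.3) / (2.70 + 10.3) = 2.139 kΩ.
V_out = 20.6 × 2.139 / (47.0 + 2.139) = 20.6 × 2.139/49.14 = 0.897 V.
(Unloaded it would have been 1.12 V.)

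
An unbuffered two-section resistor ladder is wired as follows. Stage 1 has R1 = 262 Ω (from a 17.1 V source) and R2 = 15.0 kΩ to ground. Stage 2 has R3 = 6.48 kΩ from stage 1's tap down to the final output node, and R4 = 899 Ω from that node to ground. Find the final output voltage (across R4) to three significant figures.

Stage 2 presents R3+R4 = 7379 Ω as a load on stage 1's tap.
Stage 1's lower leg becomes R2‖(R3+R4) = 4946 Ω, so V_mid = 17.1 × 4946/5208 = 16.24 V.
Stage 2 is itself unloaded: V_out = V_mid × R4/(R3+R4) = 16.24 × 899/7379 = 1.98 V.

V_out ≈ 1.98 V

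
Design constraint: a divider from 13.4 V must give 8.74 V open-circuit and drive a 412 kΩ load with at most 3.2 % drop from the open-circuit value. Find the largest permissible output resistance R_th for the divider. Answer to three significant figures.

R_th ≤ 13.6 kΩ

Loading drop = R_th/(R_th + R_L) ≤ 0.0320, so R_th ≤ R_L · ε/(1−ε) = 412 kΩ × 0.0320/0.9680 = 13.6 kΩ.
(Any R1, R2 with R2/(R1+R2) = 0.652 and R1‖R2 ≤ 13.6 kΩ will meet the spec.)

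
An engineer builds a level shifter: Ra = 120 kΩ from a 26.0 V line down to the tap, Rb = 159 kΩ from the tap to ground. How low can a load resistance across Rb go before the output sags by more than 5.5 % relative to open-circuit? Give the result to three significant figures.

R_L(min) ≈ 1.18 MΩ

Output resistance R_th = Ra‖Rb = (120 × 159)/279.0 = 68.39 kΩ.
The fractional drop is R_th/(R_th + R_L); requiring this ≤ 0.0550 gives R_L ≥ R_th(1/0.0550 − 1) = 68.39 × 17.18 = 1.18 MΩ.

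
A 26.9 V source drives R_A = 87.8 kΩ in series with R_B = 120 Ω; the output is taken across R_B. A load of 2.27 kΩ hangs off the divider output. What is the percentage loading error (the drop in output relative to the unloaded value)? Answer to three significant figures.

The divider's output (Thévenin) resistance is R_A‖R_B = 119.8 Ω.
Fractional drop under load = R_th/(R_th + R_L) = 119.8 / (119.8 + 2270) = 0.05014.
So the output falls by 5.01 %.

5.01 %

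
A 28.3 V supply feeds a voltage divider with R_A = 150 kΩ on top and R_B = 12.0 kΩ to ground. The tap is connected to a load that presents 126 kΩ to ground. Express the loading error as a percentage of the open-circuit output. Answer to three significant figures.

The divider's output (Thévenin) resistance is R_A‖R_B = 11.11 kΩ.
Fractional drop under load = R_th/(R_th + R_L) = 11.11 / (11.11 + 126) = 0.08104.
So the output falls by 8.10 %.

8.10 %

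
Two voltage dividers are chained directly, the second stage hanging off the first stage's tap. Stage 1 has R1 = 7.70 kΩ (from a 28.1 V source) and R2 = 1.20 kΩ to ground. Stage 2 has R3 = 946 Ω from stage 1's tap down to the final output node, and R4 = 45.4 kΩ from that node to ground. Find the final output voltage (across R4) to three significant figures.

V_out ≈ 3.63 V

Stage 2 presents R3+R4 = 46350 Ω as a load on stage 1's tap.
Stage 1's lower leg becomes R2‖(R3+R4) = 1170 Ω, so V_mid = 28.1 × 1170/8870 = 3.706 V.
Stage 2 is itself unloaded: V_out = V_mid × R4/(R3+R4) = 3.706 × 45400/46350 = 3.63 V.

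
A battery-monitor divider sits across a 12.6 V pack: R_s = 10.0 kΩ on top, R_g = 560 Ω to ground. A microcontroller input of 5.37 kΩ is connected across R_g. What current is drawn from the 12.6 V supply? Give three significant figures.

I ≈ 1.20 mA

R_g‖R_L = 507.1 Ω, so the source sees R_s + R_g‖R_L = 10510 Ω.
I = 12.6 V / 10510 Ω = 1.20 mA.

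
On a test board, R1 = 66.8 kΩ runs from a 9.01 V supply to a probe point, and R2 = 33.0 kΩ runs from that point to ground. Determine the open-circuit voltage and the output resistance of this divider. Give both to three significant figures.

V_th is the open-circuit tap voltage: 9.01 × 33.0/(66.8 + 33.0) = 2.98 V.
With the supply zeroed, R1 and R2 appear in parallel from the tap: R_th = R1‖R2 = (66.8 × 33.0)/99.80 = 22.1 kΩ.

V_th = 2.98 V, R_th = 22.1 kΩ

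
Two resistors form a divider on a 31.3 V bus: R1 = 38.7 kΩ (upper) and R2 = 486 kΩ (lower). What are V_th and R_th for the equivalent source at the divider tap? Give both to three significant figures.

V_th is the open-circuit tap voltage: 31.3 × 486/(38.7 + 486) = 29.0 V.
With the supply zeroed, R1 and R2 appear in parallel from the tap: R_th = R1‖R2 = (38.7 × 486)/524.7 = 35.8 kΩ.

V_th = 29.0 V, R_th = 35.8 kΩ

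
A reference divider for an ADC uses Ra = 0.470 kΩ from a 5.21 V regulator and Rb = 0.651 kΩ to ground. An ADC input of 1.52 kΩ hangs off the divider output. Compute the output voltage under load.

V_out ≈ 2.57 V

The load sits in parallel with Rb: Rb‖R_L = (651 × 1520) / (651 + 1520) = 455.8 Ω.
V_out = 5.21 × 455.8 / (470 + 455.8) = 5.21 × 455.8/925.8 = 2.57 V.
(Unloaded it would have been 3.03 V.)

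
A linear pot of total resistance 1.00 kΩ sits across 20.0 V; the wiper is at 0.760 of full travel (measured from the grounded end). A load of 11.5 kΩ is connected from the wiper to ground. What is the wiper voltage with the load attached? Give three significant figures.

The wiper splits the pot into (1−α)R = 240.0 Ω above and αR = 760.0 Ω below.
Lower section ‖ load = 712.9 Ω.
V_wiper = 20.0 × 712.9/(240.0 + 712.9) = 15.0 V.

V ≈ 15.0 V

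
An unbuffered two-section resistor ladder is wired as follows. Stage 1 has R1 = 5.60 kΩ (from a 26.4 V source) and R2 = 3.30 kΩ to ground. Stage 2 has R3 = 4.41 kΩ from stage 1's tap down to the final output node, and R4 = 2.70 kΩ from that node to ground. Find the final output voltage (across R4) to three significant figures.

Stage 2 presents R3+R4 = 7.110 kΩ as a load on stage 1's tap.
Stage 1's lower leg becomes R2‖(R3+R4) = 2.254 kΩ, so V_mid = 26.4 × 2.254/7.854 = 7.576 V.
Stage 2 is itself unloaded: V_out = V_mid × R4/(R3+R4) = 7.576 × 2.70/7.110 = 2.88 V.

V_out ≈ 2.88 V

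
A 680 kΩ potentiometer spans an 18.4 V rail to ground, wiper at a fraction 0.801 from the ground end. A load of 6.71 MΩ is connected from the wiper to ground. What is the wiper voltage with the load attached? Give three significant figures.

V ≈ 14.5 V

The wiper splits the pot into (1−α)R = 135.3 kΩ above and αR = 544.7 kΩ below.
Lower section ‖ load = 503.8 kΩ.
V_wiper = 18.4 × 503.8/(135.3 + 503.8) = 14.5 V.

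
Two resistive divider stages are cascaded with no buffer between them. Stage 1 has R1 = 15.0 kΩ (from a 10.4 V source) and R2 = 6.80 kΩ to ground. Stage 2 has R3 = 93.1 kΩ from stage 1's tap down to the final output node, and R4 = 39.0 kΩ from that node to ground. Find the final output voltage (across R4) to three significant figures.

V_out ≈ 0.925 V

Stage 2 presents R3+R4 = 132.1 kΩ as a load on stage 1's tap.
Stage 1's lower leg becomes R2‖(R3+R4) = 6.467 kΩ, so V_mid = 10.4 × 6.467/21.47 = 3.133 V.
Stage 2 is itself unloaded: V_out = V_mid × R4/(R3+R4) = 3.133 × 39.0/132.1 = 0.925 V.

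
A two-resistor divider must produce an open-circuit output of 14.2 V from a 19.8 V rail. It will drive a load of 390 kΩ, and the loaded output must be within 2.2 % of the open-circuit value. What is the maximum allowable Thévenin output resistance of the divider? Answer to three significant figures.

R_th ≤ 8.77 kΩ

Loading drop = R_th/(R_th + R_L) ≤ 0.0220, so R_th ≤ R_L · ε/(1−ε) = 390 kΩ × 0.0220/0.9780 = 8.77 kΩ.
(Any R1, R2 with R2/(R1+R2) = 0.717 and R1‖R2 ≤ 8.77 kΩ will meet the spec.)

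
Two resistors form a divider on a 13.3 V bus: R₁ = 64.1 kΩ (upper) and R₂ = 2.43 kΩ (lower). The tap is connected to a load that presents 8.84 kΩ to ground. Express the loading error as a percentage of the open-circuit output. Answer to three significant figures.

20.9 %

The divider's output (Thévenin) resistance is R₁‖R₂ = 2.341 kΩ.
Fractional drop under load = R_th/(R_th + R_L) = 2.341 / (2.341 + 8.84) = 0.2094.
So the output falls by 20.9 %.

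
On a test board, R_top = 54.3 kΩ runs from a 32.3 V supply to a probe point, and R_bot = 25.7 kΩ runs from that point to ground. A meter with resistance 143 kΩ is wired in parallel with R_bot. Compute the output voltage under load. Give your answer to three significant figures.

V_out ≈ 9.25 V

The load sits in parallel with R_bot: R_bot‖R_L = (25.7 × 143) / (25.7 + 143) = 21.78 kΩ.
V_out = 32.3 × 21.78 / (54.3 + 21.78) = 32.3 × 21.78/76.08 = 9.25 V.
(Unloaded it would have been 10.4 V.)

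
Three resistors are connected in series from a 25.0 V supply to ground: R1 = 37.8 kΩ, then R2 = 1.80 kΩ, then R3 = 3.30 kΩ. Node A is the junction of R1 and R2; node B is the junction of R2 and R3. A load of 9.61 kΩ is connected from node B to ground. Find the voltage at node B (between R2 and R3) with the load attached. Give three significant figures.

At node B, R3 is in parallel with the load: R3‖R_L = 2.456 kΩ.
Below node A the resistance is R2 + (R3‖R_L) = 4.256 kΩ, so V_A = 25.0 × 4.256/42.06 = 2.530 V.
Then V_B = V_A × (R3‖R_L)/(R2 + R3‖R_L) = 2.530 × 2.456/4.256 = 1.46 V.

V ≈ 1.46 V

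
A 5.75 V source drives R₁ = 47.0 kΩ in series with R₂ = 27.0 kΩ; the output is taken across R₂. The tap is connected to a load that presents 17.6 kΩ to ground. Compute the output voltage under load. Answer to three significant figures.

V_out ≈ 1.06 V

The load sits in parallel with R₂: R₂‖R_L = (27.0 × 17.6) / (27.0 + 17.6) = 10.65 kΩ.
V_out = 5.75 × 10.65 / (47.0 + 10.65) = 5.75 × 10.65/57.65 = 1.06 V.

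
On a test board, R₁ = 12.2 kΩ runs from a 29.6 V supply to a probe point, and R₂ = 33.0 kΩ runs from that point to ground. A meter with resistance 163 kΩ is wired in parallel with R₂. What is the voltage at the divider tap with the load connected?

V_out ≈ 20.5 V

The load sits in parallel with R₂: R₂‖R_L = (33.0 × 163) / (33.0 + 163) = 27.44 kΩ.
V_out = 29.6 × 27.44 / (12.2 + 27.44) = 29.6 × 27.44/39.64 = 20.5 V.
(Unloaded it would have been 21.6 V.)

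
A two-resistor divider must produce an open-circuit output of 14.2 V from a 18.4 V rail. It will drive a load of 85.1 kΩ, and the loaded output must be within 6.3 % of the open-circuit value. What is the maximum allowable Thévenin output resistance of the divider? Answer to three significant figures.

Loading drop = R_th/(R_th + R_L) ≤ 0.0630, so R_th ≤ R_L · ε/(1−ε) = 85.1 kΩ × 0.0630/0.9370 = 5.72 kΩ.

R_th ≤ 5.72 kΩ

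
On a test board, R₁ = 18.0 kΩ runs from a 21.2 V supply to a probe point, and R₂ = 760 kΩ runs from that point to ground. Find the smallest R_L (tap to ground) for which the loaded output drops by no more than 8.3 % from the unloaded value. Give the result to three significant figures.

R_L(min) ≈ 194 kΩ

Output resistance R_th = R₁‖R₂ = (18.0 × 760)/778.0 = 17.58 kΩ.
The fractional drop is R_th/(R_th + R_L); requiring this ≤ 0.0830 gives R_L ≥ R_th(1/0.0830 − 1) = 17.58 × 11.05 = 194 kΩ.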